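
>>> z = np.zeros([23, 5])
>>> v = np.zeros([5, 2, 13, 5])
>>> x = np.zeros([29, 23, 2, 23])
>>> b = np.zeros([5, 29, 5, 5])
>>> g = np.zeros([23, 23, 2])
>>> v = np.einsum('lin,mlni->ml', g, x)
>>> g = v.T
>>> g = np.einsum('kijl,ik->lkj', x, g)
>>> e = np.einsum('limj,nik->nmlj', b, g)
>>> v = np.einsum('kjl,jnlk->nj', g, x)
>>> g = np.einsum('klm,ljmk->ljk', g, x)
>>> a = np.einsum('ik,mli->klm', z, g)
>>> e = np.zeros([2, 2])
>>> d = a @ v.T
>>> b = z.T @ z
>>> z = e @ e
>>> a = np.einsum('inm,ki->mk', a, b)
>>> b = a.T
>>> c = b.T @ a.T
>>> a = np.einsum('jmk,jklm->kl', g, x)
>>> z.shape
(2, 2)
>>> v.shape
(23, 29)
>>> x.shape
(29, 23, 2, 23)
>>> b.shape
(5, 29)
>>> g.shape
(29, 23, 23)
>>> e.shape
(2, 2)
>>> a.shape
(23, 2)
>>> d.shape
(5, 23, 23)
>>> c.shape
(29, 29)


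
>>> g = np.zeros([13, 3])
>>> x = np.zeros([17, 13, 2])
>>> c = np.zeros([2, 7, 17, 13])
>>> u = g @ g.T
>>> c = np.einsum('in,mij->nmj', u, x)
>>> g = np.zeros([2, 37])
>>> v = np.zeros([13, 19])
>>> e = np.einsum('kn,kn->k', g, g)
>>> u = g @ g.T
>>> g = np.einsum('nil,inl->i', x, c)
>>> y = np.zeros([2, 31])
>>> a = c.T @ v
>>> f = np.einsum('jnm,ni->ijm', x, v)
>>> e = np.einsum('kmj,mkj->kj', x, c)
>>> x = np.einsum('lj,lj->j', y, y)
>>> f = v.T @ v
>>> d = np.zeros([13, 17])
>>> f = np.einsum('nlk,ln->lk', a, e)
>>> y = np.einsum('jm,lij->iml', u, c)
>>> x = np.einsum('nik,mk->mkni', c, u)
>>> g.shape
(13,)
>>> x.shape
(2, 2, 13, 17)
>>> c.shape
(13, 17, 2)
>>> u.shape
(2, 2)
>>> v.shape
(13, 19)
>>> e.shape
(17, 2)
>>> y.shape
(17, 2, 13)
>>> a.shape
(2, 17, 19)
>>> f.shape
(17, 19)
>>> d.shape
(13, 17)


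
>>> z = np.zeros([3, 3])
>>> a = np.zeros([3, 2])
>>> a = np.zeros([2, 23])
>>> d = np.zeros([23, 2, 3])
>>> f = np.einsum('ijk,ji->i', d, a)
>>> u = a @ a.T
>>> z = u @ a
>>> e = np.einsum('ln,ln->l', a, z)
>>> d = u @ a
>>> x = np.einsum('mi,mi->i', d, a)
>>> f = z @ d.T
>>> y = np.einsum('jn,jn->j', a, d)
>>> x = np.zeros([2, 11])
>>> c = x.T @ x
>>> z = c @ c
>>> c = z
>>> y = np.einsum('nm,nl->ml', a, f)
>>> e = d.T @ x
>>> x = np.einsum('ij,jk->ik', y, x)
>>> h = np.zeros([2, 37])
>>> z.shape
(11, 11)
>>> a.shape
(2, 23)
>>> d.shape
(2, 23)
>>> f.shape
(2, 2)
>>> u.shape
(2, 2)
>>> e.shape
(23, 11)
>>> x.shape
(23, 11)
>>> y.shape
(23, 2)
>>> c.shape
(11, 11)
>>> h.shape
(2, 37)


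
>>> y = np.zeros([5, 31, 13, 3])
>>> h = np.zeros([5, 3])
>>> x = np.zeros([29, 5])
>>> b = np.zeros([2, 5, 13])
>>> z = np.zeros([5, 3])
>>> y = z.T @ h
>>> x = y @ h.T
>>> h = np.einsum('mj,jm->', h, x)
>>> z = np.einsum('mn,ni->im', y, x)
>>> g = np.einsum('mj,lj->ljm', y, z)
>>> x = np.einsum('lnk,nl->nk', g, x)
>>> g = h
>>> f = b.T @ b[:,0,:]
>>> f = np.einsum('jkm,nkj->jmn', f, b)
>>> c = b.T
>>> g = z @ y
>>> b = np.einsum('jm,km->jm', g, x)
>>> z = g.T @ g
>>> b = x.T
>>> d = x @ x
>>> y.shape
(3, 3)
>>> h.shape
()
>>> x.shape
(3, 3)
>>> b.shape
(3, 3)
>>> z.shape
(3, 3)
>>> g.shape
(5, 3)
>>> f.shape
(13, 13, 2)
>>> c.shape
(13, 5, 2)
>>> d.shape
(3, 3)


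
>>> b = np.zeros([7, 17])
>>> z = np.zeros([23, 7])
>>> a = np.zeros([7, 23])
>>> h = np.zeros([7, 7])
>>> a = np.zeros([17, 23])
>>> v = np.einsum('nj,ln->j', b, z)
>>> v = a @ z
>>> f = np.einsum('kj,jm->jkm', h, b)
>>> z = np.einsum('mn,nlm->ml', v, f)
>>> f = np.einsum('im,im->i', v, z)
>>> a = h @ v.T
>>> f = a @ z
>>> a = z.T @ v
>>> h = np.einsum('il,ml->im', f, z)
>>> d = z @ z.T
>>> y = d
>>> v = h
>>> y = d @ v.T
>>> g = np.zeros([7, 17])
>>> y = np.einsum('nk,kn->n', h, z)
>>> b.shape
(7, 17)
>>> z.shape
(17, 7)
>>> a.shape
(7, 7)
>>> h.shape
(7, 17)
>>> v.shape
(7, 17)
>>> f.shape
(7, 7)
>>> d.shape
(17, 17)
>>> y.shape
(7,)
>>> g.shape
(7, 17)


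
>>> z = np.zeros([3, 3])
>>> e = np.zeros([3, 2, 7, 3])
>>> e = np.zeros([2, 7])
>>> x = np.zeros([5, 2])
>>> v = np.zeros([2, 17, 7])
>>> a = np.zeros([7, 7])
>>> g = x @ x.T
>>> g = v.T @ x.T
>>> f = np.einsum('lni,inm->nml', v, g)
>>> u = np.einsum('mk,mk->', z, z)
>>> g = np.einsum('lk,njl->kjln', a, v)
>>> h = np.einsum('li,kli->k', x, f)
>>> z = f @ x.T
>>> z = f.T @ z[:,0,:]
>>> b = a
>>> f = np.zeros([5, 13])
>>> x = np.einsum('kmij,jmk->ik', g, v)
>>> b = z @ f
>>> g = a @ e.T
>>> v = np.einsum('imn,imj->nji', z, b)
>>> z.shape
(2, 5, 5)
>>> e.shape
(2, 7)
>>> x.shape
(7, 7)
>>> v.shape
(5, 13, 2)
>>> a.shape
(7, 7)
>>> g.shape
(7, 2)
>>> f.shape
(5, 13)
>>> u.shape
()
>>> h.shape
(17,)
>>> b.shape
(2, 5, 13)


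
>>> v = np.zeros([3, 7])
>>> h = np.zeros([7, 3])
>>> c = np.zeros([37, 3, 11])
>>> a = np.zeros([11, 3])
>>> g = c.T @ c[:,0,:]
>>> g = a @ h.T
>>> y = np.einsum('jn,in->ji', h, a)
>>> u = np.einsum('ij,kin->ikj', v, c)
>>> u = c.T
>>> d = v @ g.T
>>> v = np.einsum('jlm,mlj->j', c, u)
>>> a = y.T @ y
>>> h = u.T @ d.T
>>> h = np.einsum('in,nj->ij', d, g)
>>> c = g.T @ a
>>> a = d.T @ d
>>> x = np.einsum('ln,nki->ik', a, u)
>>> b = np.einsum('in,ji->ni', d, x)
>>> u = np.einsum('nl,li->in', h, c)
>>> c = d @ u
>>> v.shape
(37,)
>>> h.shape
(3, 7)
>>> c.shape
(3, 3)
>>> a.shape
(11, 11)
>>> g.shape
(11, 7)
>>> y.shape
(7, 11)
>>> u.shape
(11, 3)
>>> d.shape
(3, 11)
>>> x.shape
(37, 3)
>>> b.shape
(11, 3)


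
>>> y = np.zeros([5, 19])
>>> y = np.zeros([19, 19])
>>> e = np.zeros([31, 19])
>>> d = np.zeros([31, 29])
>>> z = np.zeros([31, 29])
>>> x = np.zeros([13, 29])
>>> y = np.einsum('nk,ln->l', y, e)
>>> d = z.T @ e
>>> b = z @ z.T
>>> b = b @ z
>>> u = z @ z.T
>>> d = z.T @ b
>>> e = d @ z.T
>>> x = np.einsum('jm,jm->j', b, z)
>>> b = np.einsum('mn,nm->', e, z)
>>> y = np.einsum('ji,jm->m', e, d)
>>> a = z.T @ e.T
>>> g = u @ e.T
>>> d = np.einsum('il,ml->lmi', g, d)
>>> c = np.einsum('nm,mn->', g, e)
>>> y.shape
(29,)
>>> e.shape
(29, 31)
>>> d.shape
(29, 29, 31)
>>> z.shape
(31, 29)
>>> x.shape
(31,)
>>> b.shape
()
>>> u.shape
(31, 31)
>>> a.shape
(29, 29)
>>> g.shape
(31, 29)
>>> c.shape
()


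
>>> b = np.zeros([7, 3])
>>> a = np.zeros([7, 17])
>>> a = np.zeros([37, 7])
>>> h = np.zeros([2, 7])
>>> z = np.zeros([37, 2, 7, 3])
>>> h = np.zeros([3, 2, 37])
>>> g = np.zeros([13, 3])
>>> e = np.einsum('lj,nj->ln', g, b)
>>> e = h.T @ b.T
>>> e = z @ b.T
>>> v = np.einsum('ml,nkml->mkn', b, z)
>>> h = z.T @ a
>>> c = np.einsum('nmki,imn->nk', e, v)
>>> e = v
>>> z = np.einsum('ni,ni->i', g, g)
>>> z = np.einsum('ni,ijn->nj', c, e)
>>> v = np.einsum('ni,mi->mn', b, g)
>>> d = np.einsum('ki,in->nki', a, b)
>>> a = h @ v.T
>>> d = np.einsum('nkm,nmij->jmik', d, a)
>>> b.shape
(7, 3)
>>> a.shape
(3, 7, 2, 13)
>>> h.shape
(3, 7, 2, 7)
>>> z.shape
(37, 2)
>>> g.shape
(13, 3)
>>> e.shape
(7, 2, 37)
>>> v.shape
(13, 7)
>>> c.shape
(37, 7)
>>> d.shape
(13, 7, 2, 37)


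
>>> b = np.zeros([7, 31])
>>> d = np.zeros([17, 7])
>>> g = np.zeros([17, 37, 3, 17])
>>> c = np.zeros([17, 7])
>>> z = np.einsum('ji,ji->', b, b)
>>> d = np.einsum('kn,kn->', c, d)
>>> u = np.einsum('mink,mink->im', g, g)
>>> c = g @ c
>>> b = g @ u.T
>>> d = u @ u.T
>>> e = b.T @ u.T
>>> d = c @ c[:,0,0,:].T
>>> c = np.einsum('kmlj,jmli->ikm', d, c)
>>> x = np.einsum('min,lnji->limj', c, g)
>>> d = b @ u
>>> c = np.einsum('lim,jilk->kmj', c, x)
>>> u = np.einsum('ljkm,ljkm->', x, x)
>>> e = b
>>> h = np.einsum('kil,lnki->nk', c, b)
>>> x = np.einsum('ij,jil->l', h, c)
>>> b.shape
(17, 37, 3, 37)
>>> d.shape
(17, 37, 3, 17)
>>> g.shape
(17, 37, 3, 17)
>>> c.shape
(3, 37, 17)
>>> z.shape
()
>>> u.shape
()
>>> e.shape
(17, 37, 3, 37)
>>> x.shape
(17,)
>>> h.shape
(37, 3)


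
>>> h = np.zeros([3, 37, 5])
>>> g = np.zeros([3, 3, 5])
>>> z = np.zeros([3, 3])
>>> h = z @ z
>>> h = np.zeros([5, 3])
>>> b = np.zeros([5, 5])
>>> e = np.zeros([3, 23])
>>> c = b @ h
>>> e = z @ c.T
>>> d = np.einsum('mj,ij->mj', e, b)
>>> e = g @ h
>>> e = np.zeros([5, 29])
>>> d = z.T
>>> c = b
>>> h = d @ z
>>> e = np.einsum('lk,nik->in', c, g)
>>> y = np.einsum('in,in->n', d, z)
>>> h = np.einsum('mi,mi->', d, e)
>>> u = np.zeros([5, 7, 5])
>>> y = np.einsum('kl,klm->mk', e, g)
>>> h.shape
()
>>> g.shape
(3, 3, 5)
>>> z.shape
(3, 3)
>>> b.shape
(5, 5)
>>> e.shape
(3, 3)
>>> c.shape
(5, 5)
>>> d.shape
(3, 3)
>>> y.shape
(5, 3)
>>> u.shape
(5, 7, 5)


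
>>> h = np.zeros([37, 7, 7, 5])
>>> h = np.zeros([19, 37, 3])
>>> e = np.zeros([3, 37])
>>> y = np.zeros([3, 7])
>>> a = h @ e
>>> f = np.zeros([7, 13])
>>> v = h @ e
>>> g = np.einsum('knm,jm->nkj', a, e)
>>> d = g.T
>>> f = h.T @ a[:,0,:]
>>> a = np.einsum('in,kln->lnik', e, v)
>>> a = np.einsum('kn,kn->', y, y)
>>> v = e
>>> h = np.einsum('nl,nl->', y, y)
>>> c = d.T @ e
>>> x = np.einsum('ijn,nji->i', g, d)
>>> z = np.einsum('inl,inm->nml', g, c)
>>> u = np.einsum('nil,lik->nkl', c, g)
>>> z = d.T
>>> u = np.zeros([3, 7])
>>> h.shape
()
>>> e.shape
(3, 37)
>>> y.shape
(3, 7)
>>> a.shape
()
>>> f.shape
(3, 37, 37)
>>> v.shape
(3, 37)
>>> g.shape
(37, 19, 3)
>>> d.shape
(3, 19, 37)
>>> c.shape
(37, 19, 37)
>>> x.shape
(37,)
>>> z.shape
(37, 19, 3)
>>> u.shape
(3, 7)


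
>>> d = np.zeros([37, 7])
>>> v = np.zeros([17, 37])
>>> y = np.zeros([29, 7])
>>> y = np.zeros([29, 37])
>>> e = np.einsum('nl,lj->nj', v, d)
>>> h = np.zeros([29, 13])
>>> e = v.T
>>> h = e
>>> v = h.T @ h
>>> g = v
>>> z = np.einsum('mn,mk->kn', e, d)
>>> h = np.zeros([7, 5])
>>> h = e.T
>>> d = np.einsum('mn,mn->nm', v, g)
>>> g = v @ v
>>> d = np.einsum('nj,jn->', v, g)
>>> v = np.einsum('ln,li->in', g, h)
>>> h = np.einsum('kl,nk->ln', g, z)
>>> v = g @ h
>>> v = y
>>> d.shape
()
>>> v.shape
(29, 37)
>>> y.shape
(29, 37)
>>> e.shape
(37, 17)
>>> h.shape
(17, 7)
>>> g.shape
(17, 17)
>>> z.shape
(7, 17)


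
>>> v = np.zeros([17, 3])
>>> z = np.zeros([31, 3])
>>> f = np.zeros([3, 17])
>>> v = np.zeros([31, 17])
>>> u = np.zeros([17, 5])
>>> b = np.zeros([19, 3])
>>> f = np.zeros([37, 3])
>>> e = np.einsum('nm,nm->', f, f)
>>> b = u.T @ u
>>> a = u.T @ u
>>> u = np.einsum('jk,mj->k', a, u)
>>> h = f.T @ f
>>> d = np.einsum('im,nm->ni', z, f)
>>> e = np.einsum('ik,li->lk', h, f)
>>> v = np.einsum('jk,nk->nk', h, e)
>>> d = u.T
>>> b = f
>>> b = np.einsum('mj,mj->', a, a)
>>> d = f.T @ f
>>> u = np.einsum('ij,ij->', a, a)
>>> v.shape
(37, 3)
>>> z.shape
(31, 3)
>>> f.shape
(37, 3)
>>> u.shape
()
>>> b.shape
()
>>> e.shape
(37, 3)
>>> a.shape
(5, 5)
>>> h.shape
(3, 3)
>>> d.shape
(3, 3)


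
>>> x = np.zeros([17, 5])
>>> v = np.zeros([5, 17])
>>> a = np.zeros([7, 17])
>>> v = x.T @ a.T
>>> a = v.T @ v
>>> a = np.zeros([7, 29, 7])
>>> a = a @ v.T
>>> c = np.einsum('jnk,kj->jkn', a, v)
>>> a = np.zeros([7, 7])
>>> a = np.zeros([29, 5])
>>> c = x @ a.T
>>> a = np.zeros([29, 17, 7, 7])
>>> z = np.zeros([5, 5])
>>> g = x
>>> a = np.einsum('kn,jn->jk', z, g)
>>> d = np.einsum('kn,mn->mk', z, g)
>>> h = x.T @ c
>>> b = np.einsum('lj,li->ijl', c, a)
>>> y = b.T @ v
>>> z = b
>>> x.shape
(17, 5)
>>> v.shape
(5, 7)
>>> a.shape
(17, 5)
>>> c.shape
(17, 29)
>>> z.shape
(5, 29, 17)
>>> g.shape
(17, 5)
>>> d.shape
(17, 5)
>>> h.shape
(5, 29)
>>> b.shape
(5, 29, 17)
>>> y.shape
(17, 29, 7)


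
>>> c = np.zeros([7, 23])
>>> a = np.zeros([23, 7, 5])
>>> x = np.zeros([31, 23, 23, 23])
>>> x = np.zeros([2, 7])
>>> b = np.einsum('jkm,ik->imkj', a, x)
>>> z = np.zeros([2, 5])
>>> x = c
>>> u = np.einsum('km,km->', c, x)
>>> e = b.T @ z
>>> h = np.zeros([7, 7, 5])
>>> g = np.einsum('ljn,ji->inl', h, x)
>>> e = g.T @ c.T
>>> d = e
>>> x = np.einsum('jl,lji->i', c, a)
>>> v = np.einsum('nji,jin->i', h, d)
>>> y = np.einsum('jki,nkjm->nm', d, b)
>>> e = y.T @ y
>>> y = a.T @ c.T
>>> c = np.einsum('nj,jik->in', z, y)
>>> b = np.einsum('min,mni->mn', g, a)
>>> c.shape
(7, 2)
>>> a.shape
(23, 7, 5)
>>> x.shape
(5,)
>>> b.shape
(23, 7)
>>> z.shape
(2, 5)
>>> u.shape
()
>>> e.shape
(23, 23)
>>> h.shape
(7, 7, 5)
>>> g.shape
(23, 5, 7)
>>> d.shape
(7, 5, 7)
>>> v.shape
(5,)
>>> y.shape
(5, 7, 7)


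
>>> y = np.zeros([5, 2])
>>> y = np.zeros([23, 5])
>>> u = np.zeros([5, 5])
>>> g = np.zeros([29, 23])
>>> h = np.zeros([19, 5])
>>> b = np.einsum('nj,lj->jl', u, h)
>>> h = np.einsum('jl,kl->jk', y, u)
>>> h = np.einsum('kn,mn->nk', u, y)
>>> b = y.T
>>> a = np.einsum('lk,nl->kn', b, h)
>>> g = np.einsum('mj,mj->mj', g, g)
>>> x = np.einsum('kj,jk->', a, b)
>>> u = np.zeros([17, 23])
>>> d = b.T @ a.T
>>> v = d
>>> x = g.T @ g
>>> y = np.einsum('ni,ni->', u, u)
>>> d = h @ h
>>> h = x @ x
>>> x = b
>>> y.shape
()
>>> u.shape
(17, 23)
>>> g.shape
(29, 23)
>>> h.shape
(23, 23)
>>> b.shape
(5, 23)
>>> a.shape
(23, 5)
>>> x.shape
(5, 23)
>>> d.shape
(5, 5)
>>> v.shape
(23, 23)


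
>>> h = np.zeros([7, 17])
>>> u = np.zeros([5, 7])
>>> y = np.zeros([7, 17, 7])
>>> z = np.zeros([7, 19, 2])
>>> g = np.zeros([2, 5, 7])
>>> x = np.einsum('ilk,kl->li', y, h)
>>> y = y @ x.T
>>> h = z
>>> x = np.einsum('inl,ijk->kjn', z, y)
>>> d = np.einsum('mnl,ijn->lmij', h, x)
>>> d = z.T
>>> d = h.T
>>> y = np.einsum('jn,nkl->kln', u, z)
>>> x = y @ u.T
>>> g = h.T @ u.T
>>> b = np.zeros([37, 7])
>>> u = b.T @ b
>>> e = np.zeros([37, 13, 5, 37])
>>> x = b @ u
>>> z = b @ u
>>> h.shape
(7, 19, 2)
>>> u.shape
(7, 7)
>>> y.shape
(19, 2, 7)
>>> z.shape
(37, 7)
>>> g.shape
(2, 19, 5)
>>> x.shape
(37, 7)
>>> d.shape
(2, 19, 7)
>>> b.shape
(37, 7)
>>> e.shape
(37, 13, 5, 37)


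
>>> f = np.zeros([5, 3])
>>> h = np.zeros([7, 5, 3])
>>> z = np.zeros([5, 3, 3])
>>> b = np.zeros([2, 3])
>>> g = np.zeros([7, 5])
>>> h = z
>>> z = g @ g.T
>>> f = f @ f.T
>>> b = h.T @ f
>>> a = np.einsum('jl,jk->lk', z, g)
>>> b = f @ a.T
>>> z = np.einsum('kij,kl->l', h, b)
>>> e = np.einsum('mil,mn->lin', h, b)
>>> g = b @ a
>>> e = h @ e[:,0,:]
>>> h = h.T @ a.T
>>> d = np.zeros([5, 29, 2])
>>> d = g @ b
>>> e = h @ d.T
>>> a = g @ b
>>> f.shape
(5, 5)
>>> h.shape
(3, 3, 7)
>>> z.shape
(7,)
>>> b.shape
(5, 7)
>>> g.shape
(5, 5)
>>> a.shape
(5, 7)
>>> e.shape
(3, 3, 5)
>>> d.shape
(5, 7)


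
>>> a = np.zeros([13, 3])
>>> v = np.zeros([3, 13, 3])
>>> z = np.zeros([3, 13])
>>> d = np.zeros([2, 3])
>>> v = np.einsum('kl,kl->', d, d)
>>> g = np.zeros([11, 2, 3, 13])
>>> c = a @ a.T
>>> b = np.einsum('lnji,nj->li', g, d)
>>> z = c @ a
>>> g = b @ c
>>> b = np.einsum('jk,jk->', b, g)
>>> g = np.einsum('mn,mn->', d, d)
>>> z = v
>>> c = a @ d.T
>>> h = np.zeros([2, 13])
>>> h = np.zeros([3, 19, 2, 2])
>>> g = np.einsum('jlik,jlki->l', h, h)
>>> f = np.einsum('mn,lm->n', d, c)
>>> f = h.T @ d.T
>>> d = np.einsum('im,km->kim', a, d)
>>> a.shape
(13, 3)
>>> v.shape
()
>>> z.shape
()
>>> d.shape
(2, 13, 3)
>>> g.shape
(19,)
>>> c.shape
(13, 2)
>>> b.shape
()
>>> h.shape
(3, 19, 2, 2)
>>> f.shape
(2, 2, 19, 2)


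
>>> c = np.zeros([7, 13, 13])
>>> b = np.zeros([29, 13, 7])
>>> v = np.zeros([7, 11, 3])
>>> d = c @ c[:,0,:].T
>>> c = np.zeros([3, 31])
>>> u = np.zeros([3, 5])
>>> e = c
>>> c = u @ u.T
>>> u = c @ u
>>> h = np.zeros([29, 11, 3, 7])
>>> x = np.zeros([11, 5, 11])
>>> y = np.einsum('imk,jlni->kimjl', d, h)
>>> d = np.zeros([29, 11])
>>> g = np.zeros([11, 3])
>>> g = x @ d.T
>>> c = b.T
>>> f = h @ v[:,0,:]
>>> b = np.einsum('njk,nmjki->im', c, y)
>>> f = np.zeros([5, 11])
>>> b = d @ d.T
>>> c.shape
(7, 13, 29)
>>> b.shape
(29, 29)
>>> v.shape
(7, 11, 3)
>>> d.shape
(29, 11)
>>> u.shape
(3, 5)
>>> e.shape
(3, 31)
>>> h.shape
(29, 11, 3, 7)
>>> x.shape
(11, 5, 11)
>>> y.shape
(7, 7, 13, 29, 11)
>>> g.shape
(11, 5, 29)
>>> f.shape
(5, 11)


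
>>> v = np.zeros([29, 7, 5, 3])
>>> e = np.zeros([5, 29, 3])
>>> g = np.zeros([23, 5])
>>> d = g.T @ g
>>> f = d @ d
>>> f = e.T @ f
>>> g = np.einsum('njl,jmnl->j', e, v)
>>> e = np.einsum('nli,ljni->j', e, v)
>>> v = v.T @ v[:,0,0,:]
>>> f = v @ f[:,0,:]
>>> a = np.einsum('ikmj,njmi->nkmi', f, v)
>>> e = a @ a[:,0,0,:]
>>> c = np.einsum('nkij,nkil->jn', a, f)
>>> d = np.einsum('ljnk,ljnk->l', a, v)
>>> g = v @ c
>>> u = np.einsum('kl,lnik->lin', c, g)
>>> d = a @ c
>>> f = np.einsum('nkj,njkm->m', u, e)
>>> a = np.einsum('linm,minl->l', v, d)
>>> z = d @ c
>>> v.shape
(3, 5, 7, 3)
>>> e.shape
(3, 5, 7, 3)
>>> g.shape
(3, 5, 7, 3)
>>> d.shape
(3, 5, 7, 3)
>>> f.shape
(3,)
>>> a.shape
(3,)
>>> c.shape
(3, 3)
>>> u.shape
(3, 7, 5)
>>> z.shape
(3, 5, 7, 3)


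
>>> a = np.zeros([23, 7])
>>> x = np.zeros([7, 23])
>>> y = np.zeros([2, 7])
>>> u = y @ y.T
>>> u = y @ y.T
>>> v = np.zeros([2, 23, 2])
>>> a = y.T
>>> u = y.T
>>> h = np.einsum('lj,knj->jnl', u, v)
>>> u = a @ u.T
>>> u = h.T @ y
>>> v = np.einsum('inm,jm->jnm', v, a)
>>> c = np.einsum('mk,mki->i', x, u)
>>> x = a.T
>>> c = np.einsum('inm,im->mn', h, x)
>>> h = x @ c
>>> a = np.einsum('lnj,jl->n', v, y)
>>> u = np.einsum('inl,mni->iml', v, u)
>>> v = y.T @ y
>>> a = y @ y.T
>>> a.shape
(2, 2)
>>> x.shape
(2, 7)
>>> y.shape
(2, 7)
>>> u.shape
(7, 7, 2)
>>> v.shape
(7, 7)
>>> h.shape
(2, 23)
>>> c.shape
(7, 23)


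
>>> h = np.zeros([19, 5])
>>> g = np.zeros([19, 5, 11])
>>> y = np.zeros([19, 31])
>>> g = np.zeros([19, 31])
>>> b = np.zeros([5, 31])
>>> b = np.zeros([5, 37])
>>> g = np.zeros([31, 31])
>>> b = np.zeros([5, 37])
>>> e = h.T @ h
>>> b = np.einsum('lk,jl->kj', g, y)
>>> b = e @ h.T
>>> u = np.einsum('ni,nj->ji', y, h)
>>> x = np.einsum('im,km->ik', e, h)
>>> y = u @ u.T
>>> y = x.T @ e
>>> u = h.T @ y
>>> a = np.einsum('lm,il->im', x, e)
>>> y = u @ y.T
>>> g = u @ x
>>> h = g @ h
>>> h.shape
(5, 5)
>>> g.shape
(5, 19)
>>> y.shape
(5, 19)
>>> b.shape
(5, 19)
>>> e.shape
(5, 5)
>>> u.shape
(5, 5)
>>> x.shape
(5, 19)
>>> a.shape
(5, 19)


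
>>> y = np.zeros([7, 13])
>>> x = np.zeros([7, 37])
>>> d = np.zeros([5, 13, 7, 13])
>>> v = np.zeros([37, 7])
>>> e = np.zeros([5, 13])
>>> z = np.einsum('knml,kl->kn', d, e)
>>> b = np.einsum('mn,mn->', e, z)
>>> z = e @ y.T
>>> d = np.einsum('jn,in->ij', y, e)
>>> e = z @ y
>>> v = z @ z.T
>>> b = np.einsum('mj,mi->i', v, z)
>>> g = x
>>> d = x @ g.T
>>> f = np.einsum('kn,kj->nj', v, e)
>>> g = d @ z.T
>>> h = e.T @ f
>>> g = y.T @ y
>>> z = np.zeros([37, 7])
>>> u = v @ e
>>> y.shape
(7, 13)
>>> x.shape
(7, 37)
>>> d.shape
(7, 7)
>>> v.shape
(5, 5)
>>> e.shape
(5, 13)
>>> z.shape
(37, 7)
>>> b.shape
(7,)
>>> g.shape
(13, 13)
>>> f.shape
(5, 13)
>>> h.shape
(13, 13)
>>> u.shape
(5, 13)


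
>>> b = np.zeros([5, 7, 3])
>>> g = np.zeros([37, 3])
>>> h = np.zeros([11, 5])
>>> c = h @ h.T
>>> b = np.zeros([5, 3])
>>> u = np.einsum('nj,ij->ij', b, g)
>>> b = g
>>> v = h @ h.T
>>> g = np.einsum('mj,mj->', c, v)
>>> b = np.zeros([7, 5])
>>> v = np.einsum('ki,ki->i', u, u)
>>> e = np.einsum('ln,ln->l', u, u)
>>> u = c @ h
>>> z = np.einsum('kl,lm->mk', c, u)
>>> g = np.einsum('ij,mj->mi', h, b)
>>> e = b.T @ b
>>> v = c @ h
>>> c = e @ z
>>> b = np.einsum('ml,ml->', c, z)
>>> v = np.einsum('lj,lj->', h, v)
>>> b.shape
()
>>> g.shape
(7, 11)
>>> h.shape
(11, 5)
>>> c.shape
(5, 11)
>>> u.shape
(11, 5)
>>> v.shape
()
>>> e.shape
(5, 5)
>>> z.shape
(5, 11)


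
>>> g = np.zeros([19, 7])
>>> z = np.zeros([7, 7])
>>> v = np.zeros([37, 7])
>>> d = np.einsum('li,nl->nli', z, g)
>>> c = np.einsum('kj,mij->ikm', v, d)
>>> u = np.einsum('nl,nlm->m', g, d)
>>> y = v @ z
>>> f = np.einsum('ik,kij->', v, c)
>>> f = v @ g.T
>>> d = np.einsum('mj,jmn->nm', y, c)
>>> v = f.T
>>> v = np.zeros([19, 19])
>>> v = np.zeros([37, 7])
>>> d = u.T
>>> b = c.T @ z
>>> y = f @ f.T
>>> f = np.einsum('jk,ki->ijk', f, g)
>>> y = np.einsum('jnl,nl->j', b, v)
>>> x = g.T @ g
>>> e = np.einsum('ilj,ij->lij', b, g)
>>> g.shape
(19, 7)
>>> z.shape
(7, 7)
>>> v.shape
(37, 7)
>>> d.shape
(7,)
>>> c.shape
(7, 37, 19)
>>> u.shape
(7,)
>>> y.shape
(19,)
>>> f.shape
(7, 37, 19)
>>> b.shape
(19, 37, 7)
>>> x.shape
(7, 7)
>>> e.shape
(37, 19, 7)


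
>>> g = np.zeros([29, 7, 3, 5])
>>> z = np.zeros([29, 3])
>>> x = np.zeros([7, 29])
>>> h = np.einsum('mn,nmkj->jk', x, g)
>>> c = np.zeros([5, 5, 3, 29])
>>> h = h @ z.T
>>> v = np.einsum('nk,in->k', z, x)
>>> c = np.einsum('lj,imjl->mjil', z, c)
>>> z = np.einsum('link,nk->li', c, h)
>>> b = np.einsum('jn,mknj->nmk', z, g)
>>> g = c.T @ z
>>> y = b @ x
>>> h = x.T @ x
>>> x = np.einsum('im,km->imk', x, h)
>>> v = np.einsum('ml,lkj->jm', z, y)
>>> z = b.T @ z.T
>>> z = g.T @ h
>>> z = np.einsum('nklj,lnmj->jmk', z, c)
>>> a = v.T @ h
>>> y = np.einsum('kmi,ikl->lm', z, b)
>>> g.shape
(29, 5, 3, 3)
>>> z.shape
(29, 5, 3)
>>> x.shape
(7, 29, 29)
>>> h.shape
(29, 29)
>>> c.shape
(5, 3, 5, 29)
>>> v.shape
(29, 5)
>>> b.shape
(3, 29, 7)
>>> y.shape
(7, 5)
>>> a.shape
(5, 29)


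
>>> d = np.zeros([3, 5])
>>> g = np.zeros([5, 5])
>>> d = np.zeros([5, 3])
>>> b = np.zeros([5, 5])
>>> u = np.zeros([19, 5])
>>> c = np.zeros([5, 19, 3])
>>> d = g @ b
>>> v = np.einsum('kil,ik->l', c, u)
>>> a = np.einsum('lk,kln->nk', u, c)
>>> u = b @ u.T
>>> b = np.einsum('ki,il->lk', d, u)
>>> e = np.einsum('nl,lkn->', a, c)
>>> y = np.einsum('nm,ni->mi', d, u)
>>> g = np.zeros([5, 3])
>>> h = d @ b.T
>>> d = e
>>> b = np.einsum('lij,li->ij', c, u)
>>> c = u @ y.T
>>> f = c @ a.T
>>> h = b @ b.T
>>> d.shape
()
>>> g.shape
(5, 3)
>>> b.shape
(19, 3)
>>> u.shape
(5, 19)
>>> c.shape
(5, 5)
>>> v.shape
(3,)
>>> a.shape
(3, 5)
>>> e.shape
()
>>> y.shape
(5, 19)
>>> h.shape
(19, 19)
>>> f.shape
(5, 3)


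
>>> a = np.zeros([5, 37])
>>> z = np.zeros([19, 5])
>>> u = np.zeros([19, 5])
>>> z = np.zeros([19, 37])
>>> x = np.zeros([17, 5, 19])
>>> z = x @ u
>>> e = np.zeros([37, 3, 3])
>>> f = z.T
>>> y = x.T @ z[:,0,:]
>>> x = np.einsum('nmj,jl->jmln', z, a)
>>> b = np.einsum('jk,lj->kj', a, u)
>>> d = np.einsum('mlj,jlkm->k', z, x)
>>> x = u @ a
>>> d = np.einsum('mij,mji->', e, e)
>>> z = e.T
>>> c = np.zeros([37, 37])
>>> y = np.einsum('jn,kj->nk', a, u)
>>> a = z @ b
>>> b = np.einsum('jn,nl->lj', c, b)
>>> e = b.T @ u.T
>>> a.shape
(3, 3, 5)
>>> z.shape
(3, 3, 37)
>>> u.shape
(19, 5)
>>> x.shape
(19, 37)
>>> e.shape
(37, 19)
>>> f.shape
(5, 5, 17)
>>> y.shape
(37, 19)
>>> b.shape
(5, 37)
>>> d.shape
()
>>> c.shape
(37, 37)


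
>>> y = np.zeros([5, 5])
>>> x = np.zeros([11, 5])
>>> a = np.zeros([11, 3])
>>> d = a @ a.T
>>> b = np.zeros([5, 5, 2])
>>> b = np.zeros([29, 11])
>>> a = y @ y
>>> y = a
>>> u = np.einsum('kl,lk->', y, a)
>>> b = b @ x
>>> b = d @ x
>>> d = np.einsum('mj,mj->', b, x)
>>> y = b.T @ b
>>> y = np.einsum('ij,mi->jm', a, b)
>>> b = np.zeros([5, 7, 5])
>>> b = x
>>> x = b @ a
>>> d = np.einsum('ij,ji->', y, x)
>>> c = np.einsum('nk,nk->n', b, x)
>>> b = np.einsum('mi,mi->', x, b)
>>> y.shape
(5, 11)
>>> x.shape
(11, 5)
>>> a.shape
(5, 5)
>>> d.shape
()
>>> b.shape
()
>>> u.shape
()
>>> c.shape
(11,)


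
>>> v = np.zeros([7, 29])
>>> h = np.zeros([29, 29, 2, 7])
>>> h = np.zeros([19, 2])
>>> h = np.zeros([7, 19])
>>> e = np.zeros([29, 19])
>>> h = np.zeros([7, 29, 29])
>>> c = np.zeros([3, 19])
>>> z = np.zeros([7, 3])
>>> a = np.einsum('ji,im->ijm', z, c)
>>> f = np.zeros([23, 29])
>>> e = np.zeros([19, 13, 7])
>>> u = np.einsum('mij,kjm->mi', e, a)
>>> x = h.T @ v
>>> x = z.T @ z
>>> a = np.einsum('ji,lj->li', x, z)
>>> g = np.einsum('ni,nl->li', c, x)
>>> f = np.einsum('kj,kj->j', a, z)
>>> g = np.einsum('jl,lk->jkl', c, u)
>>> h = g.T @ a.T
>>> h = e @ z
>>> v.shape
(7, 29)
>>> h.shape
(19, 13, 3)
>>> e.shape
(19, 13, 7)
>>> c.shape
(3, 19)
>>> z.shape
(7, 3)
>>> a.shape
(7, 3)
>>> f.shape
(3,)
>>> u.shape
(19, 13)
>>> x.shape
(3, 3)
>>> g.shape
(3, 13, 19)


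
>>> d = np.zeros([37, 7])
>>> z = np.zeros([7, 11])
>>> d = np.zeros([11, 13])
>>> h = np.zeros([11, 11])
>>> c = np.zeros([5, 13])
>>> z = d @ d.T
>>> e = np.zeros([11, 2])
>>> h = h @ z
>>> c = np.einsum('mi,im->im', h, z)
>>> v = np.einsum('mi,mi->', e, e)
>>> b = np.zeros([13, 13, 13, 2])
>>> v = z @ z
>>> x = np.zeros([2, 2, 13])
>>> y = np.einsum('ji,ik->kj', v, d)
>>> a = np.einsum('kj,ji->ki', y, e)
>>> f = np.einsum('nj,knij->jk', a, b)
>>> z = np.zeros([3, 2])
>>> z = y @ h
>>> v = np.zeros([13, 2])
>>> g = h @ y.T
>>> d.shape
(11, 13)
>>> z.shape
(13, 11)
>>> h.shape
(11, 11)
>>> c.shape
(11, 11)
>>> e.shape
(11, 2)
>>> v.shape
(13, 2)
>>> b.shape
(13, 13, 13, 2)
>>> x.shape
(2, 2, 13)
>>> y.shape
(13, 11)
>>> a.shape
(13, 2)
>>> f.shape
(2, 13)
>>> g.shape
(11, 13)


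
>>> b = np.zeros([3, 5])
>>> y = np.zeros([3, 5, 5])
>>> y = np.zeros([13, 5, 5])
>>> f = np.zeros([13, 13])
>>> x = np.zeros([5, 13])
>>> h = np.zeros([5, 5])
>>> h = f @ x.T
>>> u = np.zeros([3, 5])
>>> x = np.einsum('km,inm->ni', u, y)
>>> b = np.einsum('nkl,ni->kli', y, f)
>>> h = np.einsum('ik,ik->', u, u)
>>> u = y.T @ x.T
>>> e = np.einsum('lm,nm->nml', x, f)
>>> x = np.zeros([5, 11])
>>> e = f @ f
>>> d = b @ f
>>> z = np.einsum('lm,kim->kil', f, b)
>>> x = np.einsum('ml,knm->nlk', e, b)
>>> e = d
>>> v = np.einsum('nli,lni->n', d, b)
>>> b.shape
(5, 5, 13)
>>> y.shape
(13, 5, 5)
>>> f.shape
(13, 13)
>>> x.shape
(5, 13, 5)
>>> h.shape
()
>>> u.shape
(5, 5, 5)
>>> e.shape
(5, 5, 13)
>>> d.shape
(5, 5, 13)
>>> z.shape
(5, 5, 13)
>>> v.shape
(5,)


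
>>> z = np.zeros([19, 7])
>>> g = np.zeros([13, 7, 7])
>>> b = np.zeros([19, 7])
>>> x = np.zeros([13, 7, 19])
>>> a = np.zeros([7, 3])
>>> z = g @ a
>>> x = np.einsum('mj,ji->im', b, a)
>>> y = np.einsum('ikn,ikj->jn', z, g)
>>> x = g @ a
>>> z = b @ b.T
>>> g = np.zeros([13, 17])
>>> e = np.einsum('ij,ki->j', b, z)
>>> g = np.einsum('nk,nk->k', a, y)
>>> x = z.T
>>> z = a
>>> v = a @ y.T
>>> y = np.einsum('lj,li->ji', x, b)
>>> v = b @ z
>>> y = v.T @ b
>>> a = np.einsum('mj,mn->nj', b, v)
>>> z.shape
(7, 3)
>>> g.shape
(3,)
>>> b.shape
(19, 7)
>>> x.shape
(19, 19)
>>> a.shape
(3, 7)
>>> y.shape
(3, 7)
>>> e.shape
(7,)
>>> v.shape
(19, 3)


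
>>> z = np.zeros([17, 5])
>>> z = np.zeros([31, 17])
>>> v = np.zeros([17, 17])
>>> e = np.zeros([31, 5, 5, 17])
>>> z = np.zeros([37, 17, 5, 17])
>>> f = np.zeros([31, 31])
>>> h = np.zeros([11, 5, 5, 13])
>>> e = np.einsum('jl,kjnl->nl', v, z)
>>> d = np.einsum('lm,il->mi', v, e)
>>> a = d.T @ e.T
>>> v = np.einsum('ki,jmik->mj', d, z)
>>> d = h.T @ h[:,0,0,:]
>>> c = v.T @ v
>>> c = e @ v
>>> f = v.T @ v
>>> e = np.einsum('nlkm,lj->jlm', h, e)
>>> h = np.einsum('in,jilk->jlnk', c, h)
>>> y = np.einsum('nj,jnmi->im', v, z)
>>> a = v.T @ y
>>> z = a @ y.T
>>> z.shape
(37, 17)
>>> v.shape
(17, 37)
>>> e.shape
(17, 5, 13)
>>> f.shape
(37, 37)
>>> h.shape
(11, 5, 37, 13)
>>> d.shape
(13, 5, 5, 13)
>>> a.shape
(37, 5)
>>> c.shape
(5, 37)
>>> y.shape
(17, 5)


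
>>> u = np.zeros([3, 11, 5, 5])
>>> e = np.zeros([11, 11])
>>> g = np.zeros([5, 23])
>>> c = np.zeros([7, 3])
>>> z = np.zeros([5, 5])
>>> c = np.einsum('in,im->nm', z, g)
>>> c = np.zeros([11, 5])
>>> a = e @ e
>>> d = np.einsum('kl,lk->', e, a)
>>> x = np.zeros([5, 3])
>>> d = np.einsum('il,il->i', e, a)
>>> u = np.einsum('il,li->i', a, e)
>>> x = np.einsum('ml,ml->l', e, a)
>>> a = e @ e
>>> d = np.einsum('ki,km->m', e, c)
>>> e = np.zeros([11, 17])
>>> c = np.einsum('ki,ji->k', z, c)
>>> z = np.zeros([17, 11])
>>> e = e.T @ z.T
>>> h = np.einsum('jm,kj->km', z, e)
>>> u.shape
(11,)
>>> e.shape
(17, 17)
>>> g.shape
(5, 23)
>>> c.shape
(5,)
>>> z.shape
(17, 11)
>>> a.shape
(11, 11)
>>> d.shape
(5,)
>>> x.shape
(11,)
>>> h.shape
(17, 11)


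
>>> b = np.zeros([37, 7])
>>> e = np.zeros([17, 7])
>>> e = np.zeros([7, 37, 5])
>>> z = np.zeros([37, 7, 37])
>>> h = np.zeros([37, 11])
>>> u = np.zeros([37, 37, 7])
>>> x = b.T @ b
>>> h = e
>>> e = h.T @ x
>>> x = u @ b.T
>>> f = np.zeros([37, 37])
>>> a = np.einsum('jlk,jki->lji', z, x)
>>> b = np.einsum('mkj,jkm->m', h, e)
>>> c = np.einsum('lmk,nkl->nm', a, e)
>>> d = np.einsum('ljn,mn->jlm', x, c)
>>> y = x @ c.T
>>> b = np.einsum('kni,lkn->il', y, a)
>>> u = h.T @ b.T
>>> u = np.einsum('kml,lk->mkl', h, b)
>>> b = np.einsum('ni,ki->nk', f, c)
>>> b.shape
(37, 5)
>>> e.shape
(5, 37, 7)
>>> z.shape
(37, 7, 37)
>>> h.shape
(7, 37, 5)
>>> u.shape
(37, 7, 5)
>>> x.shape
(37, 37, 37)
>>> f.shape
(37, 37)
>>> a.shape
(7, 37, 37)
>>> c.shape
(5, 37)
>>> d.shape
(37, 37, 5)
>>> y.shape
(37, 37, 5)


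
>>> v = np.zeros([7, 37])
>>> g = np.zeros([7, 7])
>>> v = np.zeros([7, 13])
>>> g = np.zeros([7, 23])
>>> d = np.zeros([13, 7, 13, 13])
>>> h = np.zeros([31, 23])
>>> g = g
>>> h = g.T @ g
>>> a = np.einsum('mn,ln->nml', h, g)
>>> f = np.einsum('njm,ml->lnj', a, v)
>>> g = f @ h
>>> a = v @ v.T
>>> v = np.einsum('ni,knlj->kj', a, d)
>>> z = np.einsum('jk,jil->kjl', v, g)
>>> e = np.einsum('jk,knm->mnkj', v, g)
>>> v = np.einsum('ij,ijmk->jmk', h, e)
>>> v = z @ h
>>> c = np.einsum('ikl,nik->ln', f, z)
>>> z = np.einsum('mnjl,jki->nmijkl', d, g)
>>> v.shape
(13, 13, 23)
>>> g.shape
(13, 23, 23)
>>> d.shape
(13, 7, 13, 13)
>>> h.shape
(23, 23)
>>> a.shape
(7, 7)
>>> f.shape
(13, 23, 23)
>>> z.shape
(7, 13, 23, 13, 23, 13)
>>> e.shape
(23, 23, 13, 13)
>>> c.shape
(23, 13)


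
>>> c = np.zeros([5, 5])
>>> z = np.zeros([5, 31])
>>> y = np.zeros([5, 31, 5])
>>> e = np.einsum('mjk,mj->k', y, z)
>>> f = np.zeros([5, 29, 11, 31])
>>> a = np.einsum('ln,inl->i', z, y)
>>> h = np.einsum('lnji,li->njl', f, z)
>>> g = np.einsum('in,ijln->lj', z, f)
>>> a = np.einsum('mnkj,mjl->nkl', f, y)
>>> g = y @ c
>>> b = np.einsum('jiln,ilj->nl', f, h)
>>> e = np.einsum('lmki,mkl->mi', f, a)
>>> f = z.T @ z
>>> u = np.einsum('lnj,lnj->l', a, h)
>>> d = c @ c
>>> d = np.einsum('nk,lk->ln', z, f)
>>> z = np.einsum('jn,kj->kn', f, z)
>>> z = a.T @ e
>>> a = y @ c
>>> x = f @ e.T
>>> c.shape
(5, 5)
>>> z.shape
(5, 11, 31)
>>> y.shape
(5, 31, 5)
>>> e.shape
(29, 31)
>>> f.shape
(31, 31)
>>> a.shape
(5, 31, 5)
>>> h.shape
(29, 11, 5)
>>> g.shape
(5, 31, 5)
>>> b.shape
(31, 11)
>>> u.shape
(29,)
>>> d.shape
(31, 5)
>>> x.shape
(31, 29)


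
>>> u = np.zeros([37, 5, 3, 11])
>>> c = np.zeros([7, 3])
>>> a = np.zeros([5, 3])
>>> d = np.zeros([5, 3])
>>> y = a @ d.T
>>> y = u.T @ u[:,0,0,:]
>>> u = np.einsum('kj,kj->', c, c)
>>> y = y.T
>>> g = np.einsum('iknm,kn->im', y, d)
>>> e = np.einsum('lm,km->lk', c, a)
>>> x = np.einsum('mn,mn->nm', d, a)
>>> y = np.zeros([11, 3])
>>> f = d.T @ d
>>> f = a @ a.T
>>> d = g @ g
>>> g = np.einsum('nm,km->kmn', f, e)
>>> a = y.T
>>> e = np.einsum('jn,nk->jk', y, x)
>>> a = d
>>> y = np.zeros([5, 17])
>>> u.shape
()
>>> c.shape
(7, 3)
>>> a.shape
(11, 11)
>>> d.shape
(11, 11)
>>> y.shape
(5, 17)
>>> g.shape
(7, 5, 5)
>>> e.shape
(11, 5)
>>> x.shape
(3, 5)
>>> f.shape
(5, 5)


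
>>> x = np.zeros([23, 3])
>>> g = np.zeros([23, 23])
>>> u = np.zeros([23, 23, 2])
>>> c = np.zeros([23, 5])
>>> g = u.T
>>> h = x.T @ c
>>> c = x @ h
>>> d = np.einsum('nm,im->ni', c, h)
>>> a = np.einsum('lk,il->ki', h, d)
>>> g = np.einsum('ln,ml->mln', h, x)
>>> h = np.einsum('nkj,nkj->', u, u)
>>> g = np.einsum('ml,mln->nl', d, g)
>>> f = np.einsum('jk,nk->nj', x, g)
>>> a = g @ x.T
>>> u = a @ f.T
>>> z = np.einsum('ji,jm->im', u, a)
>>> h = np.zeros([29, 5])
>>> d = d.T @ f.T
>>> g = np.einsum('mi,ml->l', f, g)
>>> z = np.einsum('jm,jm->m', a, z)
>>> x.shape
(23, 3)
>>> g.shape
(3,)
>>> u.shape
(5, 5)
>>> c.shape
(23, 5)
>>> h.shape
(29, 5)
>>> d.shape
(3, 5)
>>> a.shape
(5, 23)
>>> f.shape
(5, 23)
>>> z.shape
(23,)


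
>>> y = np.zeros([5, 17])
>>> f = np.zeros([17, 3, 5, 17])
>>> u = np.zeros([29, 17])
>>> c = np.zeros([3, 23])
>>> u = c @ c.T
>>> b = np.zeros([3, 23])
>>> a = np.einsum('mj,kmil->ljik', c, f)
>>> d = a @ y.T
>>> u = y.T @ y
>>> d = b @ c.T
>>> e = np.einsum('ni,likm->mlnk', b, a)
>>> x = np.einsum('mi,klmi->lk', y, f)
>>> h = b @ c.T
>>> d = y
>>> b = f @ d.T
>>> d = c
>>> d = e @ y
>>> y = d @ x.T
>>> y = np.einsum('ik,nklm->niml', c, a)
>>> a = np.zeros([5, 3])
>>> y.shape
(17, 3, 17, 5)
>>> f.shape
(17, 3, 5, 17)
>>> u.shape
(17, 17)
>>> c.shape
(3, 23)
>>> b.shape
(17, 3, 5, 5)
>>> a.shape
(5, 3)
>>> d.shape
(17, 17, 3, 17)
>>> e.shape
(17, 17, 3, 5)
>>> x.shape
(3, 17)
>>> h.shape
(3, 3)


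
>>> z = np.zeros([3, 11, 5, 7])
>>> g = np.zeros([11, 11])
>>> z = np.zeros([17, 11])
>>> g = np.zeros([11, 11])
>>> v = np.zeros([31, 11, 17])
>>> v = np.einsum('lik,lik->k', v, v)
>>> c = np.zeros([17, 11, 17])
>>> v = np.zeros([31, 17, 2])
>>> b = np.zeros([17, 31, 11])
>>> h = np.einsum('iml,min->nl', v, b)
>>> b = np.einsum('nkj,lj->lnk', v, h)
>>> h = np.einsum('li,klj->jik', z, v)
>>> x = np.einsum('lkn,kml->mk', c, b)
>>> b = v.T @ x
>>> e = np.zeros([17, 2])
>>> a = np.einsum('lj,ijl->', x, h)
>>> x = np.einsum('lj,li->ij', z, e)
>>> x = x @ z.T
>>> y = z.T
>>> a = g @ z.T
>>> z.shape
(17, 11)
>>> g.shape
(11, 11)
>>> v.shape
(31, 17, 2)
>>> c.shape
(17, 11, 17)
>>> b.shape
(2, 17, 11)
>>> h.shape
(2, 11, 31)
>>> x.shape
(2, 17)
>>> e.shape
(17, 2)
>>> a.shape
(11, 17)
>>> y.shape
(11, 17)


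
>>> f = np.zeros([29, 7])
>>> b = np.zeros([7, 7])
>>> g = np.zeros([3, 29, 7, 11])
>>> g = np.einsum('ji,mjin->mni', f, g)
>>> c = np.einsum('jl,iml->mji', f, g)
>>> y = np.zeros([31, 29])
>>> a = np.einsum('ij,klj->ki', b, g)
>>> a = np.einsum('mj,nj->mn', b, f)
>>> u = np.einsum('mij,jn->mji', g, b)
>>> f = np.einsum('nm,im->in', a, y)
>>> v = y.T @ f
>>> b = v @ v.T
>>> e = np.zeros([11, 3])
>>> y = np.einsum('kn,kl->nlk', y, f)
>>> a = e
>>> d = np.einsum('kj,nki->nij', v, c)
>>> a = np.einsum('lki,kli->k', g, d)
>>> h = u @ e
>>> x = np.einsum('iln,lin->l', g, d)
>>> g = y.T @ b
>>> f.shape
(31, 7)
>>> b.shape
(29, 29)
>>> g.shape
(31, 7, 29)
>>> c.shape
(11, 29, 3)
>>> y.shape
(29, 7, 31)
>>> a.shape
(11,)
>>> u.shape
(3, 7, 11)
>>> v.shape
(29, 7)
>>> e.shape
(11, 3)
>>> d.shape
(11, 3, 7)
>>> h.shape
(3, 7, 3)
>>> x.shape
(11,)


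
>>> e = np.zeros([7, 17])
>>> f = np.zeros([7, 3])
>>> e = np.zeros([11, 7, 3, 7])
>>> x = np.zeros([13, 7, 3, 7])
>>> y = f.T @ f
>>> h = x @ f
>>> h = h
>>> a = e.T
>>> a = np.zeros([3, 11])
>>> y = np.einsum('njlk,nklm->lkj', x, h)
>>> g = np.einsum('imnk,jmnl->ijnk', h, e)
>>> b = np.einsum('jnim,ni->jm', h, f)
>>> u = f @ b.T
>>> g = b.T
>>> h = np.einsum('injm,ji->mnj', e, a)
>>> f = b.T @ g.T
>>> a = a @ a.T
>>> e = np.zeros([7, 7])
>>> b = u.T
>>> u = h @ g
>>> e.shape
(7, 7)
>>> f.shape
(3, 3)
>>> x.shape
(13, 7, 3, 7)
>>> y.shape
(3, 7, 7)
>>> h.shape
(7, 7, 3)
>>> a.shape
(3, 3)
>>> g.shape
(3, 13)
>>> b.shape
(13, 7)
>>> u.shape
(7, 7, 13)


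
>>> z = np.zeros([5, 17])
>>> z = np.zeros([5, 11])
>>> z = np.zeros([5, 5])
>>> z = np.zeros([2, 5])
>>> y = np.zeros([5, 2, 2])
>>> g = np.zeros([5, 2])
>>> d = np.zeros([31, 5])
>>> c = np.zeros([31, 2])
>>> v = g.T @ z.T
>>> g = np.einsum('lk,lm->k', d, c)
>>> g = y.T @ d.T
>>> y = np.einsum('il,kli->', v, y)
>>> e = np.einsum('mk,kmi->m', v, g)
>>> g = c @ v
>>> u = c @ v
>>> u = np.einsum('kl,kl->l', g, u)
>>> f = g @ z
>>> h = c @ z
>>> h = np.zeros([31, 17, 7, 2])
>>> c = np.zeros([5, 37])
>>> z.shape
(2, 5)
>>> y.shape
()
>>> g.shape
(31, 2)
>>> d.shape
(31, 5)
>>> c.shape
(5, 37)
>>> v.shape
(2, 2)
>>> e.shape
(2,)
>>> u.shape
(2,)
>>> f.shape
(31, 5)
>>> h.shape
(31, 17, 7, 2)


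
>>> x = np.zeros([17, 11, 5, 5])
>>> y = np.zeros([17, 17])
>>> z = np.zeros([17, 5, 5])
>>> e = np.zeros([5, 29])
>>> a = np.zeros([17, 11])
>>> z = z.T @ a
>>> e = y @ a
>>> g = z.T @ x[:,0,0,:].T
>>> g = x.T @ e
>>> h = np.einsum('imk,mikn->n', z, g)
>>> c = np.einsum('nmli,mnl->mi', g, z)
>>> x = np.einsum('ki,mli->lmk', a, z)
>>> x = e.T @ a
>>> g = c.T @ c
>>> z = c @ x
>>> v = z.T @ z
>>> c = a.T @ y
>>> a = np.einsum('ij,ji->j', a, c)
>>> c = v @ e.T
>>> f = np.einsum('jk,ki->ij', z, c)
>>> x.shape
(11, 11)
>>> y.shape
(17, 17)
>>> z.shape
(5, 11)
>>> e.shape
(17, 11)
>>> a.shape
(11,)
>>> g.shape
(11, 11)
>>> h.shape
(11,)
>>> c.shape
(11, 17)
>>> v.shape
(11, 11)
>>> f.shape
(17, 5)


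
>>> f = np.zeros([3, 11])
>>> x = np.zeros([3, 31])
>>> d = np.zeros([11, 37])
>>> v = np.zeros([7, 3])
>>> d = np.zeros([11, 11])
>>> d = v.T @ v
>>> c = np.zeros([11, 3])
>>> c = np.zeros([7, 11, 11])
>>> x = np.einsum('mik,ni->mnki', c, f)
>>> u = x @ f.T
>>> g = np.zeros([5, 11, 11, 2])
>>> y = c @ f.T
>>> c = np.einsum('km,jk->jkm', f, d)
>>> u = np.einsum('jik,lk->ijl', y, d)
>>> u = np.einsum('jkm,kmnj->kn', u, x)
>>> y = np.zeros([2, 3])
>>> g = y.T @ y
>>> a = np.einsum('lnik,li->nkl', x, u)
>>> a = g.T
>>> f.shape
(3, 11)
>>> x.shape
(7, 3, 11, 11)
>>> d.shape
(3, 3)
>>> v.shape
(7, 3)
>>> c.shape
(3, 3, 11)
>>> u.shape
(7, 11)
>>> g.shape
(3, 3)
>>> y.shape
(2, 3)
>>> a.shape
(3, 3)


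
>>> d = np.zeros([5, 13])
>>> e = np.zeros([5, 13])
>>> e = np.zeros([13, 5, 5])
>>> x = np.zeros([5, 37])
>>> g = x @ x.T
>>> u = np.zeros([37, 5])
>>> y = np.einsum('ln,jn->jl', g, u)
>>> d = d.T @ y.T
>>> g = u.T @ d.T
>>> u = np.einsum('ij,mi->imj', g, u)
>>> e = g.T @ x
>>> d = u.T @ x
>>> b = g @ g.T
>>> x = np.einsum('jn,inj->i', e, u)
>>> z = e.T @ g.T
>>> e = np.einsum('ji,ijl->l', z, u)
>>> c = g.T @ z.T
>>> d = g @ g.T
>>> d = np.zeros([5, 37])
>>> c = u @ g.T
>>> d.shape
(5, 37)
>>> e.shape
(13,)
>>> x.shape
(5,)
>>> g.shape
(5, 13)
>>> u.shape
(5, 37, 13)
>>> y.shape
(37, 5)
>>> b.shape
(5, 5)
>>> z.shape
(37, 5)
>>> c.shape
(5, 37, 5)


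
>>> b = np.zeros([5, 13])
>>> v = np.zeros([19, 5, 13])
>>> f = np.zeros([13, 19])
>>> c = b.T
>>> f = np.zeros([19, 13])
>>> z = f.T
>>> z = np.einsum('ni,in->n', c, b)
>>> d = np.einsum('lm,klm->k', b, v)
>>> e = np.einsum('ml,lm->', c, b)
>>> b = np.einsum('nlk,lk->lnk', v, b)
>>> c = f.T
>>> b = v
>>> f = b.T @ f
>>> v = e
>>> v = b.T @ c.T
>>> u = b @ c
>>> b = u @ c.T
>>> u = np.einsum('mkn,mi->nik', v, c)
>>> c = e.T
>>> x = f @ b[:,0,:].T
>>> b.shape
(19, 5, 13)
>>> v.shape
(13, 5, 13)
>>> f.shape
(13, 5, 13)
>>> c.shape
()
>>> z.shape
(13,)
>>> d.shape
(19,)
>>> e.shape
()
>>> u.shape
(13, 19, 5)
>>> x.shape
(13, 5, 19)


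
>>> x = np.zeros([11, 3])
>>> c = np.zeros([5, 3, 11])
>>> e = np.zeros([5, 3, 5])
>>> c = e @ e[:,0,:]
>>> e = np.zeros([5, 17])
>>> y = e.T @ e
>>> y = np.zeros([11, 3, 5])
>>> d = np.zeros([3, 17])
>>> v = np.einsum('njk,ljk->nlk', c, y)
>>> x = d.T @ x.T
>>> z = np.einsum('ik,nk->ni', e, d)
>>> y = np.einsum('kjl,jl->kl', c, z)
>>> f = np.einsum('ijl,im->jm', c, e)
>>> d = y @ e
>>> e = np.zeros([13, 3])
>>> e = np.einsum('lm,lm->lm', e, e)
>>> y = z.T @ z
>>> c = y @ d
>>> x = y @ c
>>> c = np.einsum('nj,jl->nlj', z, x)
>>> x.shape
(5, 17)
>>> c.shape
(3, 17, 5)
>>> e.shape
(13, 3)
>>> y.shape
(5, 5)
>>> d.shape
(5, 17)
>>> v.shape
(5, 11, 5)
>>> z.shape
(3, 5)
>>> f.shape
(3, 17)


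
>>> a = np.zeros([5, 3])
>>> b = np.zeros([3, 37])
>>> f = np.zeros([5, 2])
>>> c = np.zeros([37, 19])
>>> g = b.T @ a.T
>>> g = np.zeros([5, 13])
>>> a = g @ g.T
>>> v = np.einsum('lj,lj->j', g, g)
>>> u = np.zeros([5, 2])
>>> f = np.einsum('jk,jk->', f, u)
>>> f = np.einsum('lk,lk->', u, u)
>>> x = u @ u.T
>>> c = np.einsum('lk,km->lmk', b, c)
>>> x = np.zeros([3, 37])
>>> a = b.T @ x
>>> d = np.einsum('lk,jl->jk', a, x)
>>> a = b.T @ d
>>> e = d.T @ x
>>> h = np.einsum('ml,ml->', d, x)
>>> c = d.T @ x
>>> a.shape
(37, 37)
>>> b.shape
(3, 37)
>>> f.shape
()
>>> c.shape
(37, 37)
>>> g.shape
(5, 13)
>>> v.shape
(13,)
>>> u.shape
(5, 2)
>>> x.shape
(3, 37)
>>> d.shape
(3, 37)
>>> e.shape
(37, 37)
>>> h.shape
()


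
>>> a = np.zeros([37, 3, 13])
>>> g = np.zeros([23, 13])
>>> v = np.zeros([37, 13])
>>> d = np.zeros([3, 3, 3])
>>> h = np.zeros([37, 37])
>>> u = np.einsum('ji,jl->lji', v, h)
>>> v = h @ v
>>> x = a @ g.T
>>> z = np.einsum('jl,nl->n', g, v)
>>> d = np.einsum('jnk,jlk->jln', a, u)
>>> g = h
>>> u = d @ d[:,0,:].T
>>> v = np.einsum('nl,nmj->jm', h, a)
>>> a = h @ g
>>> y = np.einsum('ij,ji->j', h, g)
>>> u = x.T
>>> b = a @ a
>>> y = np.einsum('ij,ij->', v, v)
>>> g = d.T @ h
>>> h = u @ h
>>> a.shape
(37, 37)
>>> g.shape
(3, 37, 37)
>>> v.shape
(13, 3)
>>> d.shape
(37, 37, 3)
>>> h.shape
(23, 3, 37)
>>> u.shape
(23, 3, 37)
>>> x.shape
(37, 3, 23)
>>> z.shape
(37,)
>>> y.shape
()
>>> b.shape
(37, 37)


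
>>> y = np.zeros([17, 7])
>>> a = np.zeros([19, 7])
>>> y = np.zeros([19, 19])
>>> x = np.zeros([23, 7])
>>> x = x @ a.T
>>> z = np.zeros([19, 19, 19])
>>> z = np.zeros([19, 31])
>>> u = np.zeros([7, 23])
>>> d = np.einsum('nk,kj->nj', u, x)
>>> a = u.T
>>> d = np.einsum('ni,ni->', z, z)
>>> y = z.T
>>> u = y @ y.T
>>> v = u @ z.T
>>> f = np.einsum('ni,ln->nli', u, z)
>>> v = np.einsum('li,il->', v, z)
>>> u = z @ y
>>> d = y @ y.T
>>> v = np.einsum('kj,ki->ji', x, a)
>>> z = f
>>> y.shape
(31, 19)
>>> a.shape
(23, 7)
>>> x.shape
(23, 19)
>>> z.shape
(31, 19, 31)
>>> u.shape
(19, 19)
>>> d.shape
(31, 31)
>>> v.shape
(19, 7)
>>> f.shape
(31, 19, 31)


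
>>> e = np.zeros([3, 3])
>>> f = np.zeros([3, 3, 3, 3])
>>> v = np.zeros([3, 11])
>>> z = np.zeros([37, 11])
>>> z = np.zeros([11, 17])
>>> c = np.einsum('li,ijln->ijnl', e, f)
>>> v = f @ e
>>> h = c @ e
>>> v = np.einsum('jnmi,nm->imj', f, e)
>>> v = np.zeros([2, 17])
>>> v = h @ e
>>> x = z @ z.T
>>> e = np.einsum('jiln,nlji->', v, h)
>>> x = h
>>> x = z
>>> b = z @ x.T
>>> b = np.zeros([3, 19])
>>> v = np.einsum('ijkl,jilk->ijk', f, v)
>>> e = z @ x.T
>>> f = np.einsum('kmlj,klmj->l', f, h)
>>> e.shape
(11, 11)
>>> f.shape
(3,)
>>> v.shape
(3, 3, 3)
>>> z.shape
(11, 17)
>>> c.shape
(3, 3, 3, 3)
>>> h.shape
(3, 3, 3, 3)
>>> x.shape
(11, 17)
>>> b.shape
(3, 19)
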